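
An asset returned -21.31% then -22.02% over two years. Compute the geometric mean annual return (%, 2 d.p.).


Formula: Geometric mean = ((1+r1)*(1+r2))^(1/2) - 1
Product: (1 + -0.2131) * (1 + -0.2202) = 0.7869 * 0.7798 = 0.613625
Square root: 0.613625^0.5 = 0.783342
Geometric mean = 0.783342 - 1 = -0.216658
As percentage: -21.67%

-21.67%


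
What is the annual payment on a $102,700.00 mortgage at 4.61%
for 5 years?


Formula: PMT = PV * r / (1 - (1+r)^(-n))
Denominator: 1 - (1 + 0.0461)^(-5) = 0.201759
Numerator: $102,700.00 * 0.0461 = 4734.47
PMT = 4734.47 / 0.201759 = $23,465.96

$23,465.96


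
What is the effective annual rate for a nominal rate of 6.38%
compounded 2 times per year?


Formula: EAR = (1 + r/m)^m - 1
Period rate: r/m = 0.0638 / 2 = 0.0319
Compounding: (1 + 0.0319)^2 = 1.064818
EAR = 1.064818 - 1 = 0.064818

0.064818


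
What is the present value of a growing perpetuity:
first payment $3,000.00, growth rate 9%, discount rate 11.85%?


Formula: PV = C / (r - g)
Spread: r - g = 0.1185 - 0.09 = 0.0285
Substituting: PV = $3,000.00 / 0.0285
PV = $105,263.16

$105,263.16


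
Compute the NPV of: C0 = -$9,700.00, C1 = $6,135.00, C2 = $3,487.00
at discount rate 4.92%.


Formula: NPV = C0 + C1/(1+r) + C2/(1+r)^2
Discount C1: $6,135.00 / (1 + 0.0492) = $5,847.31
Discount C2: $3,487.00 / (1 + 0.0492)^2 = $3,167.64
NPV = -$9,700.00 + $5,847.31 + $3,167.64 = -$685.05

-$685.05


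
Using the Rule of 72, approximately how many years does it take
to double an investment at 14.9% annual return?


Formula: Years ≈ 72 / r
Substituting: Years ≈ 72 / 14.9
Years ≈ 4.8

4.8 years


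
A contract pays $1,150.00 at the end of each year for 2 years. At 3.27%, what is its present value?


Formula: PV = PMT * (1 - (1+r)^(-n)) / r
Discount factor: (1 + 0.0327)^(-2) = 0.937674
Bracket: 1 - 0.937674 = 0.062326
PV = $1,150.00 * 0.062326 / 0.0327 = $2,191.91

$2,191.91


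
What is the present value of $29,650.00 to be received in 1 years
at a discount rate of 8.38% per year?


Formula: PV = FV / (1 + r)^n
Substituting: PV = $29,650.00 / (1 + 0.0838)^1
Discount factor: (1.0838)^1 = 1.0838
PV = $29,650.00 / 1.0838 = $27,357.45

$27,357.45


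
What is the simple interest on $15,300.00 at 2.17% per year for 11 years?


Formula: I = P * r * t
Substituting: I = $15,300.00 * 0.0217 * 11
Step: I = $15,300.00 * 0.2387
I = $3,652.11

$3,652.11


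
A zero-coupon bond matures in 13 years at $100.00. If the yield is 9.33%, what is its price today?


Formula: Price = FV / (1 + r)^n
Substituting: Price = $100.00 / (1 + 0.0933)^13
Discount factor: (1.0933)^13 = 3.188684
Price = $100.00 / 3.188684 = $31.36

$31.36


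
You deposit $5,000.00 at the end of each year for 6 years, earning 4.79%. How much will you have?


Formula: FV = PMT * ((1+r)^n - 1) / r
Growth factor: (1 + 0.0479)^6 = 1.324095
Numerator: 1.324095 - 1 = 0.324095
FV = $5,000.00 * 0.324095 / 0.0479 = $33,830.34

$33,830.34


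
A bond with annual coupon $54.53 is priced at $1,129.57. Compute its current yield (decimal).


Formula: Current yield = annual coupon / price
Substituting: CY = $54.53 / $1,129.57
CY = 0.048275

0.048275


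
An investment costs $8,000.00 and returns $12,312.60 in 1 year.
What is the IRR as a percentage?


Formula: IRR = C1/C0 - 1
Substituting: IRR = $12,312.60 / $8,000.00 - 1
Ratio: 1.539075 - 1 = 0.539075
IRR = 53.9075%

53.9075%


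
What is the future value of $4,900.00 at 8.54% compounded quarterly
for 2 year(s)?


Formula: FV = P * (1 + r/m)^(m*t)
Period rate: r/m = 0.0854 / 4 = 0.02135
Total periods: m*t = 4 * 2 = 8
Growth factor: (1 + 0.02135)^8 = 1.184123
FV = $4,900.00 * 1.184123 = $5,802.20

$5,802.20


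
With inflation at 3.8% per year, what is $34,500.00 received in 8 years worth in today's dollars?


Formula: Real value = nominal / (1 + inflation)^years
Price level: (1 + 0.038)^8 = 1.347655
Real value = $34,500.00 / 1.347655 = $25,600.02

$25,600.02


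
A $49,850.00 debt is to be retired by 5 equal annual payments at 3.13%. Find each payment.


Formula: PMT = PV * r / (1 - (1+r)^(-n))
Denominator: 1 - (1 + 0.0313)^(-5) = 0.142814
Numerator: $49,850.00 * 0.0313 = 1560.305
PMT = 1560.305 / 0.142814 = $10,925.41

$10,925.41


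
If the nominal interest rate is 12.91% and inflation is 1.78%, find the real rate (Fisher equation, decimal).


Formula: (1 + r_real) = (1 + r_nom) / (1 + inflation)
Substituting: (1 + r_real) = 1.1291 / 1.0178
(1 + r_real) = 1.109354
r_real = 1.109354 - 1 = 0.109354

0.109354


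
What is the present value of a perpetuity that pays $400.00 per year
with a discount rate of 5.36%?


Formula: PV = C / r
Substituting: PV = $400.00 / 0.0536
PV = $7,462.69

$7,462.69


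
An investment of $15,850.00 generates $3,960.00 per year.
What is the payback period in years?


Formula: Payback = investment / annual cash flow
Substituting: Payback = $15,850.00 / $3,960.00
Payback = 4.0025 years

4.0025 years


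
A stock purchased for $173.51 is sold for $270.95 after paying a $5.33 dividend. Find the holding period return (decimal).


Formula: HPR = (P1 - P0 + D) / P0
Gain: $270.95 - $173.51 + $5.33 = $102.77
HPR = $102.77 / $173.51 = 0.5923

0.5923


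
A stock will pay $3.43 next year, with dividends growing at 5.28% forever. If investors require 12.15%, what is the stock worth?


Formula: P = D1 / (r - g)
Spread: r - g = 0.1215 - 0.0528 = 0.0687
Substituting: P = $3.43 / 0.0687
P = $49.93

$49.93


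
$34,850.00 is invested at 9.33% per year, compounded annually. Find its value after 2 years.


Formula: FV = P * (1 + r)^n
Substituting: FV = $34,850.00 * (1 + 0.0933)^2
Growth factor: (1.0933)^2 = 1.195305
FV = $34,850.00 * 1.195305 = $41,656.38

$41,656.38


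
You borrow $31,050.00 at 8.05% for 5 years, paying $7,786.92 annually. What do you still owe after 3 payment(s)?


Formula: Balance = PV*(1+r)^k - PMT*((1+r)^k - 1)/r
Growth: (1 + 0.0805)^3 = 1.261462
Accumulated factor: ((1+r)^k - 1)/r = 3.24798
Balance = $31,050.00 * 1.261462 - $7,786.92 * 3.24798
Balance = $13,876.65

$13,876.65


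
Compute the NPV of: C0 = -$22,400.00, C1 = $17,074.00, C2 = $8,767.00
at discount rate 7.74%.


Formula: NPV = C0 + C1/(1+r) + C2/(1+r)^2
Discount C1: $17,074.00 / (1 + 0.0774) = $15,847.41
Discount C2: $8,767.00 / (1 + 0.0774)^2 = $7,552.61
NPV = -$22,400.00 + $15,847.41 + $7,552.61 = $1,000.02

$1,000.02


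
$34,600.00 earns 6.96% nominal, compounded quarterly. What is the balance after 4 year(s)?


Formula: FV = P * (1 + r/m)^(m*t)
Period rate: r/m = 0.0696 / 4 = 0.0174
Total periods: m*t = 4 * 4 = 16
Growth factor: (1 + 0.0174)^16 = 1.317855
FV = $34,600.00 * 1.317855 = $45,597.79

$45,597.79


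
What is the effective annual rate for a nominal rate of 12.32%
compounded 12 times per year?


Formula: EAR = (1 + r/m)^m - 1
Period rate: r/m = 0.1232 / 12 = 0.010267
Compounding: (1 + 0.010267)^12 = 1.1304
EAR = 1.1304 - 1 = 0.1304

0.1304


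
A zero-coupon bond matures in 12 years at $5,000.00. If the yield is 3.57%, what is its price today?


Formula: Price = FV / (1 + r)^n
Substituting: Price = $5,000.00 / (1 + 0.0357)^12
Discount factor: (1.0357)^12 = 1.523378
Price = $5,000.00 / 1.523378 = $3,282.18

$3,282.18


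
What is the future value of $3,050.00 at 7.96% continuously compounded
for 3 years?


Formula: FV = P * e^(r*t)
Exponent: r*t = 0.0796 * 3 = 0.2388
e^(0.2388) = 1.269725
FV = $3,050.00 * 1.269725 = $3,872.66

$3,872.66


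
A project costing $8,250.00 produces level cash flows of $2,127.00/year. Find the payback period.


Formula: Payback = investment / annual cash flow
Substituting: Payback = $8,250.00 / $2,127.00
Payback = 3.8787 years

3.8787 years


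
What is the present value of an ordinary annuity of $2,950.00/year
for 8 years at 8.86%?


Formula: PV = PMT * (1 - (1+r)^(-n)) / r
Discount factor: (1 + 0.0886)^(-8) = 0.507053
Bracket: 1 - 0.507053 = 0.492947
PV = $2,950.00 * 0.492947 / 0.0886 = $16,413.02

$16,413.02


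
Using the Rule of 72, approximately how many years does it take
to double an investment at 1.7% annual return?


Formula: Years ≈ 72 / r
Substituting: Years ≈ 72 / 1.7
Years ≈ 42.4

42.4 years


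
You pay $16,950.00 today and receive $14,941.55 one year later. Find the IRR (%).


Formula: IRR = C1/C0 - 1
Substituting: IRR = $14,941.55 / $16,950.00 - 1
Ratio: 0.881507 - 1 = -0.118493
IRR = -11.8493%

-11.8493%


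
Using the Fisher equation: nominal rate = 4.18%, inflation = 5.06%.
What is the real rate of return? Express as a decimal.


Formula: (1 + r_real) = (1 + r_nom) / (1 + inflation)
Substituting: (1 + r_real) = 1.0418 / 1.0506
(1 + r_real) = 0.991624
r_real = 0.991624 - 1 = -0.008376

-0.008376


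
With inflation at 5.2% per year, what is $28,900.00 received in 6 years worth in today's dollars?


Formula: Real value = nominal / (1 + inflation)^years
Price level: (1 + 0.052)^6 = 1.355484
Real value = $28,900.00 / 1.355484 = $21,320.80

$21,320.80


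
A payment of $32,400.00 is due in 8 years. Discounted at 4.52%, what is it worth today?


Formula: PV = FV / (1 + r)^n
Substituting: PV = $32,400.00 / (1 + 0.0452)^8
Discount factor: (1.0452)^8 = 1.424279
PV = $32,400.00 / 1.424279 = $22,748.34

$22,748.34


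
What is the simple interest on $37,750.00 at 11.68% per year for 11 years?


Formula: I = P * r * t
Substituting: I = $37,750.00 * 0.1168 * 11
Step: I = $37,750.00 * 1.2848
I = $48,501.20

$48,501.20


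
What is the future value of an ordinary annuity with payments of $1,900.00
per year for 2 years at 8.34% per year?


Formula: FV = PMT * ((1+r)^n - 1) / r
Growth factor: (1 + 0.0834)^2 = 1.173756
Numerator: 1.173756 - 1 = 0.173756
FV = $1,900.00 * 0.173756 / 0.0834 = $3,958.46

$3,958.46


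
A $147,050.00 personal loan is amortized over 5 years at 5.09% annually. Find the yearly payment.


Formula: PMT = PV * r / (1 - (1+r)^(-n))
Denominator: 1 - (1 + 0.0509)^(-5) = 0.219823
Numerator: $147,050.00 * 0.0509 = 7484.845
PMT = 7484.845 / 0.219823 = $34,049.39

$34,049.39


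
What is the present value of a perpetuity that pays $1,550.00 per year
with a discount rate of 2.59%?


Formula: PV = C / r
Substituting: PV = $1,550.00 / 0.0259
PV = $59,845.56

$59,845.56


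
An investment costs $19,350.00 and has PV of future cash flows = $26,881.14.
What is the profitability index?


Formula: PI = PV(cash flows) / initial investment
Substituting: PI = $26,881.14 / $19,350.00
PI = 1.3892

1.3892


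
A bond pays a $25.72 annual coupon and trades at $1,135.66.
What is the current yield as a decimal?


Formula: Current yield = annual coupon / price
Substituting: CY = $25.72 / $1,135.66
CY = 0.022648

0.022648


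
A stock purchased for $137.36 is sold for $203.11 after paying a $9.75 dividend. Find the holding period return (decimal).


Formula: HPR = (P1 - P0 + D) / P0
Gain: $203.11 - $137.36 + $9.75 = $75.50
HPR = $75.50 / $137.36 = 0.5497

0.5497


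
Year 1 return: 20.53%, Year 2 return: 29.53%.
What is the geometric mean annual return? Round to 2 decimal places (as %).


Formula: Geometric mean = ((1+r1)*(1+r2))^(1/2) - 1
Product: (1 + 0.2053) * (1 + 0.2953) = 1.2053 * 1.2953 = 1.561225
Square root: 1.561225^0.5 = 1.24949
Geometric mean = 1.24949 - 1 = 0.24949
As percentage: 24.95%

24.95%


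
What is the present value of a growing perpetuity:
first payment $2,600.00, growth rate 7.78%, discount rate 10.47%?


Formula: PV = C / (r - g)
Spread: r - g = 0.1047 - 0.0778 = 0.0269
Substituting: PV = $2,600.00 / 0.0269
PV = $96,654.28

$96,654.28


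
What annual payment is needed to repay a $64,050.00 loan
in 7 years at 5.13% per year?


Formula: PMT = PV * r / (1 - (1+r)^(-n))
Denominator: 1 - (1 + 0.0513)^(-7) = 0.295448
Numerator: $64,050.00 * 0.0513 = 3285.765
PMT = 3285.765 / 0.295448 = $11,121.32

$11,121.32


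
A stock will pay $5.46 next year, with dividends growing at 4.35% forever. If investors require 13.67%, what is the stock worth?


Formula: P = D1 / (r - g)
Spread: r - g = 0.1367 - 0.0435 = 0.0932
Substituting: P = $5.46 / 0.0932
P = $58.58

$58.58


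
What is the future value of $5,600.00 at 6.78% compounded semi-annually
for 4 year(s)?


Formula: FV = P * (1 + r/m)^(m*t)
Period rate: r/m = 0.0678 / 2 = 0.0339
Total periods: m*t = 2 * 4 = 8
Growth factor: (1 + 0.0339)^8 = 1.305655
FV = $5,600.00 * 1.305655 = $7,311.67

$7,311.67


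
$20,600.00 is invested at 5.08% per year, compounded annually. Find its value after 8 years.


Formula: FV = P * (1 + r)^n
Substituting: FV = $20,600.00 * (1 + 0.0508)^8
Growth factor: (1.0508)^8 = 1.486485
FV = $20,600.00 * 1.486485 = $30,621.59

$30,621.59


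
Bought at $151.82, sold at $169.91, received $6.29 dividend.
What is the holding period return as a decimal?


Formula: HPR = (P1 - P0 + D) / P0
Gain: $169.91 - $151.82 + $6.29 = $24.38
HPR = $24.38 / $151.82 = 0.1606

0.1606


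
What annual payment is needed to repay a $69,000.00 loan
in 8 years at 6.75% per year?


Formula: PMT = PV * r / (1 - (1+r)^(-n))
Denominator: 1 - (1 + 0.0675)^(-8) = 0.406997
Numerator: $69,000.00 * 0.0675 = 4657.5
PMT = 4657.5 / 0.406997 = $11,443.57

$11,443.57


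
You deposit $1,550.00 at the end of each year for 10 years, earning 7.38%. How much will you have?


Formula: FV = PMT * ((1+r)^n - 1) / r
Growth factor: (1 + 0.0738)^10 = 2.03814
Numerator: 2.03814 - 1 = 1.03814
FV = $1,550.00 * 1.03814 / 0.0738 = $21,803.75

$21,803.75


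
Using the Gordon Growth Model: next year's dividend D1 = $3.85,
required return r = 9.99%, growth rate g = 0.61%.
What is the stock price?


Formula: P = D1 / (r - g)
Spread: r - g = 0.0999 - 0.0061 = 0.0938
Substituting: P = $3.85 / 0.0938
P = $41.04

$41.04


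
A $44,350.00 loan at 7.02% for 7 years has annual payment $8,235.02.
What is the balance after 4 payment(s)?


Formula: Balance = PV*(1+r)^k - PMT*((1+r)^k - 1)/r
Growth: (1 + 0.0702)^4 = 1.311776
Accumulated factor: ((1+r)^k - 1)/r = 4.441258
Balance = $44,350.00 * 1.311776 - $8,235.02 * 4.441258
Balance = $21,603.43

$21,603.43


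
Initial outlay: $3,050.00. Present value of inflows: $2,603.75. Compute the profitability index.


Formula: PI = PV(cash flows) / initial investment
Substituting: PI = $2,603.75 / $3,050.00
PI = 0.8537

0.8537


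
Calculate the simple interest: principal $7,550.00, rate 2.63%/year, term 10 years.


Formula: I = P * r * t
Substituting: I = $7,550.00 * 0.0263 * 10
Step: I = $7,550.00 * 0.263
I = $1,985.65

$1,985.65


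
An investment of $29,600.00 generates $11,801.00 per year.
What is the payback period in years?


Formula: Payback = investment / annual cash flow
Substituting: Payback = $29,600.00 / $11,801.00
Payback = 2.5083 years

2.5083 years


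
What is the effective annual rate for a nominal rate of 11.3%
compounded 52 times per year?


Formula: EAR = (1 + r/m)^m - 1
Period rate: r/m = 0.113 / 52 = 0.002173
Compounding: (1 + 0.002173)^52 = 1.119495
EAR = 1.119495 - 1 = 0.119495

0.119495


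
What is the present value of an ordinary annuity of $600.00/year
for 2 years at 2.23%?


Formula: PV = PMT * (1 - (1+r)^(-n)) / r
Discount factor: (1 + 0.0223)^(-2) = 0.956849
Bracket: 1 - 0.956849 = 0.043151
PV = $600.00 * 0.043151 / 0.0223 = $1,161.02

$1,161.02


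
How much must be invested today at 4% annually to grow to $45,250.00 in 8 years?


Formula: PV = FV / (1 + r)^n
Substituting: PV = $45,250.00 / (1 + 0.04)^8
Discount factor: (1.04)^8 = 1.368569
PV = $45,250.00 / 1.368569 = $33,063.73

$33,063.73


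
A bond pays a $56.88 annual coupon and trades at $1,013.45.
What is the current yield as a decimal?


Formula: Current yield = annual coupon / price
Substituting: CY = $56.88 / $1,013.45
CY = 0.056125

0.056125


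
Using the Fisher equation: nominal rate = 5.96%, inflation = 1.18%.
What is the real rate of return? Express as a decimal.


Formula: (1 + r_real) = (1 + r_nom) / (1 + inflation)
Substituting: (1 + r_real) = 1.0596 / 1.0118
(1 + r_real) = 1.047243
r_real = 1.047243 - 1 = 0.047243

0.047243


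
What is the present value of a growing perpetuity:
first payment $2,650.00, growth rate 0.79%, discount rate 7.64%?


Formula: PV = C / (r - g)
Spread: r - g = 0.0764 - 0.0079 = 0.0685
Substituting: PV = $2,650.00 / 0.0685
PV = $38,686.13

$38,686.13


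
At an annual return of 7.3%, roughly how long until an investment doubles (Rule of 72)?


Formula: Years ≈ 72 / r
Substituting: Years ≈ 72 / 7.3
Years ≈ 9.9

9.9 years


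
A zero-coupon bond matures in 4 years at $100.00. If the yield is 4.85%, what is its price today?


Formula: Price = FV / (1 + r)^n
Substituting: Price = $100.00 / (1 + 0.0485)^4
Discount factor: (1.0485)^4 = 1.208575
Price = $100.00 / 1.208575 = $82.74

$82.74


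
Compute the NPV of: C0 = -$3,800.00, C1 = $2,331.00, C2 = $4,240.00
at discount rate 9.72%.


Formula: NPV = C0 + C1/(1+r) + C2/(1+r)^2
Discount C1: $2,331.00 / (1 + 0.0972) = $2,124.50
Discount C2: $4,240.00 / (1 + 0.0972)^2 = $3,522.04
NPV = -$3,800.00 + $2,124.50 + $3,522.04 = $1,846.54

$1,846.54


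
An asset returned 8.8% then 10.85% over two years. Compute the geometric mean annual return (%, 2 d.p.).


Formula: Geometric mean = ((1+r1)*(1+r2))^(1/2) - 1
Product: (1 + 0.088) * (1 + 0.1085) = 1.088 * 1.1085 = 1.206048
Square root: 1.206048^0.5 = 1.098202
Geometric mean = 1.098202 - 1 = 0.098202
As percentage: 9.82%

9.82%


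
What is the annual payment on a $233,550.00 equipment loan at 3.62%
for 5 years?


Formula: PMT = PV * r / (1 - (1+r)^(-n))
Denominator: 1 - (1 + 0.0362)^(-5) = 0.162891
Numerator: $233,550.00 * 0.0362 = 8454.51
PMT = 8454.51 / 0.162891 = $51,902.90

$51,902.90


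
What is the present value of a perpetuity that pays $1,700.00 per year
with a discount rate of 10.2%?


Formula: PV = C / r
Substituting: PV = $1,700.00 / 0.102
PV = $16,666.67

$16,666.67


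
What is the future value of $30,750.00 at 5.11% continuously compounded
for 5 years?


Formula: FV = P * e^(r*t)
Exponent: r*t = 0.0511 * 5 = 0.2555
e^(0.2555) = 1.291107
FV = $30,750.00 * 1.291107 = $39,701.54

$39,701.54


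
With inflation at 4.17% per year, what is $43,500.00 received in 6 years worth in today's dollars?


Formula: Real value = nominal / (1 + inflation)^years
Price level: (1 + 0.0417)^6 = 1.27778
Real value = $43,500.00 / 1.27778 = $34,043.43

$34,043.43


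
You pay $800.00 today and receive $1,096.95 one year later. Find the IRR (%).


Formula: IRR = C1/C0 - 1
Substituting: IRR = $1,096.95 / $800.00 - 1
Ratio: 1.371188 - 1 = 0.371188
IRR = 37.1187%

37.1187%


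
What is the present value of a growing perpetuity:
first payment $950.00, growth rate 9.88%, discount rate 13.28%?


Formula: PV = C / (r - g)
Spread: r - g = 0.1328 - 0.0988 = 0.034
Substituting: PV = $950.00 / 0.034
PV = $27,941.18

$27,941.18


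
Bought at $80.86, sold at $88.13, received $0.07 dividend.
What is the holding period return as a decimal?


Formula: HPR = (P1 - P0 + D) / P0
Gain: $88.13 - $80.86 + $0.07 = $7.34
HPR = $7.34 / $80.86 = 0.0908

0.0908


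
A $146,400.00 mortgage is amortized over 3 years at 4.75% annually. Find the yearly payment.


Formula: PMT = PV * r / (1 - (1+r)^(-n))
Denominator: 1 - (1 + 0.0475)^(-3) = 0.129963
Numerator: $146,400.00 * 0.0475 = 6954.0
PMT = 6954.0 / 0.129963 = $53,507.69

$53,507.69


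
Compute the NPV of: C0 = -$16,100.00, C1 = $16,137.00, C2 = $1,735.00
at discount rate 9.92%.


Formula: NPV = C0 + C1/(1+r) + C2/(1+r)^2
Discount C1: $16,137.00 / (1 + 0.0992) = $14,680.68
Discount C2: $1,735.00 / (1 + 0.0992)^2 = $1,435.97
NPV = -$16,100.00 + $14,680.68 + $1,435.97 = $16.65

$16.65


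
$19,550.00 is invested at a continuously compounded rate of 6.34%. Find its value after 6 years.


Formula: FV = P * e^(r*t)
Exponent: r*t = 0.0634 * 6 = 0.3804
e^(0.3804) = 1.46287
FV = $19,550.00 * 1.46287 = $28,599.10

$28,599.10


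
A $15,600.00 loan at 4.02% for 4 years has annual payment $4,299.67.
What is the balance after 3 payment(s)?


Formula: Balance = PV*(1+r)^k - PMT*((1+r)^k - 1)/r
Growth: (1 + 0.0402)^3 = 1.125513
Accumulated factor: ((1+r)^k - 1)/r = 3.122216
Balance = $15,600.00 * 1.125513 - $4,299.67 * 3.122216
Balance = $4,133.51

$4,133.51


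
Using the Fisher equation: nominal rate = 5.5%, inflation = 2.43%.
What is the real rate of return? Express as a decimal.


Formula: (1 + r_real) = (1 + r_nom) / (1 + inflation)
Substituting: (1 + r_real) = 1.055 / 1.0243
(1 + r_real) = 1.029972
r_real = 1.029972 - 1 = 0.029972

0.029972


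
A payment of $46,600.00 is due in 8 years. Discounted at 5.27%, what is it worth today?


Formula: PV = FV / (1 + r)^n
Substituting: PV = $46,600.00 / (1 + 0.0527)^8
Discount factor: (1.0527)^8 = 1.508124
PV = $46,600.00 / 1.508124 = $30,899.32

$30,899.32


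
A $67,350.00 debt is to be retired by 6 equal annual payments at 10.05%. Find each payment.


Formula: PMT = PV * r / (1 - (1+r)^(-n))
Denominator: 1 - (1 + 0.1005)^(-6) = 0.437063
Numerator: $67,350.00 * 0.1005 = 6768.675
PMT = 6768.675 / 0.437063 = $15,486.72

$15,486.72


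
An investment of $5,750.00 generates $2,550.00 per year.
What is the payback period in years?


Formula: Payback = investment / annual cash flow
Substituting: Payback = $5,750.00 / $2,550.00
Payback = 2.2549 years

2.2549 years


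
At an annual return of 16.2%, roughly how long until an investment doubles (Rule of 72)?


Formula: Years ≈ 72 / r
Substituting: Years ≈ 72 / 16.2
Years ≈ 4.4

4.4 years


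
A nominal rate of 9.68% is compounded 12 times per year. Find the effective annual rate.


Formula: EAR = (1 + r/m)^m - 1
Period rate: r/m = 0.0968 / 12 = 0.008067
Compounding: (1 + 0.008067)^12 = 1.101212
EAR = 1.101212 - 1 = 0.101212

0.101212


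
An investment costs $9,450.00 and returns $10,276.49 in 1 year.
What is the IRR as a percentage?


Formula: IRR = C1/C0 - 1
Substituting: IRR = $10,276.49 / $9,450.00 - 1
Ratio: 1.087459 - 1 = 0.087459
IRR = 8.7459%

8.7459%


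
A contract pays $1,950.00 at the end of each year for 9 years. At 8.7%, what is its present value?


Formula: PV = PMT * (1 - (1+r)^(-n)) / r
Discount factor: (1 + 0.087)^(-9) = 0.471991
Bracket: 1 - 0.471991 = 0.528009
PV = $1,950.00 * 0.528009 / 0.087 = $11,834.68

$11,834.68


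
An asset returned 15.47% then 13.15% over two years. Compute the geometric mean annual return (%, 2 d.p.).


Formula: Geometric mean = ((1+r1)*(1+r2))^(1/2) - 1
Product: (1 + 0.1547) * (1 + 0.1315) = 1.1547 * 1.1315 = 1.306543
Square root: 1.306543^0.5 = 1.143041
Geometric mean = 1.143041 - 1 = 0.143041
As percentage: 14.30%

14.30%


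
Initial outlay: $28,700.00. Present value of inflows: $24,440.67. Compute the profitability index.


Formula: PI = PV(cash flows) / initial investment
Substituting: PI = $24,440.67 / $28,700.00
PI = 0.8516

0.8516


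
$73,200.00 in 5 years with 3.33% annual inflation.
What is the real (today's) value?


Formula: Real value = nominal / (1 + inflation)^years
Price level: (1 + 0.0333)^5 = 1.177964
Real value = $73,200.00 / 1.177964 = $62,141.10

$62,141.10


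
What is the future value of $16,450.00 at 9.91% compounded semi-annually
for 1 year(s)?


Formula: FV = P * (1 + r/m)^(m*t)
Period rate: r/m = 0.0991 / 2 = 0.04955
Total periods: m*t = 2 * 1 = 2
Growth factor: (1 + 0.04955)^2 = 1.101555
FV = $16,450.00 * 1.101555 = $18,120.58

$18,120.58


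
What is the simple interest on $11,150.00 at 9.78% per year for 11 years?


Formula: I = P * r * t
Substituting: I = $11,150.00 * 0.0978 * 11
Step: I = $11,150.00 * 1.0758
I = $11,995.17

$11,995.17


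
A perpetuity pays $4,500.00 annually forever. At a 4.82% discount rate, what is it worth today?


Formula: PV = C / r
Substituting: PV = $4,500.00 / 0.0482
PV = $93,361.00

$93,361.00


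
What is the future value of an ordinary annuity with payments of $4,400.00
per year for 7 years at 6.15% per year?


Formula: FV = PMT * ((1+r)^n - 1) / r
Growth factor: (1 + 0.0615)^7 = 1.518588
Numerator: 1.518588 - 1 = 0.518588
FV = $4,400.00 * 0.518588 / 0.0615 = $37,102.24

$37,102.24


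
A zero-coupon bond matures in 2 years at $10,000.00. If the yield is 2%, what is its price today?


Formula: Price = FV / (1 + r)^n
Substituting: Price = $10,000.00 / (1 + 0.02)^2
Discount factor: (1.02)^2 = 1.0404
Price = $10,000.00 / 1.0404 = $9,611.69

$9,611.69


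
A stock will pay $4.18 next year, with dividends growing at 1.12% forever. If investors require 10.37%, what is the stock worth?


Formula: P = D1 / (r - g)
Spread: r - g = 0.1037 - 0.0112 = 0.0925
Substituting: P = $4.18 / 0.0925
P = $45.19

$45.19


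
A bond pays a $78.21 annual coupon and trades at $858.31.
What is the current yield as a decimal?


Formula: Current yield = annual coupon / price
Substituting: CY = $78.21 / $858.31
CY = 0.091121

0.091121


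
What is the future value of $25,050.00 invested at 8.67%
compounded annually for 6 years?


Formula: FV = P * (1 + r)^n
Substituting: FV = $25,050.00 * (1 + 0.0867)^6
Growth factor: (1.0867)^6 = 1.646865
FV = $25,050.00 * 1.646865 = $41,253.97

$41,253.97


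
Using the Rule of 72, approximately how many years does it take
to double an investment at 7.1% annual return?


Formula: Years ≈ 72 / r
Substituting: Years ≈ 72 / 7.1
Years ≈ 10.1

10.1 years


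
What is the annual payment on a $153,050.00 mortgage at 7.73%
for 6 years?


Formula: PMT = PV * r / (1 - (1+r)^(-n))
Denominator: 1 - (1 + 0.0773)^(-6) = 0.360295
Numerator: $153,050.00 * 0.0773 = 11830.765
PMT = 11830.765 / 0.360295 = $32,836.37

$32,836.37


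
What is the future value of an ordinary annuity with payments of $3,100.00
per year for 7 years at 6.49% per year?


Formula: FV = PMT * ((1+r)^n - 1) / r
Growth factor: (1 + 0.0649)^7 = 1.552965
Numerator: 1.552965 - 1 = 0.552965
FV = $3,100.00 * 0.552965 / 0.0649 = $26,412.83

$26,412.83


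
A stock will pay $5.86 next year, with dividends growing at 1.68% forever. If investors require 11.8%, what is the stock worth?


Formula: P = D1 / (r - g)
Spread: r - g = 0.118 - 0.0168 = 0.1012
Substituting: P = $5.86 / 0.1012
P = $57.91

$57.91


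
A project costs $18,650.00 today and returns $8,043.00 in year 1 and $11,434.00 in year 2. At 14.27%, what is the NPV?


Formula: NPV = C0 + C1/(1+r) + C2/(1+r)^2
Discount C1: $8,043.00 / (1 + 0.1427) = $7,038.59
Discount C2: $11,434.00 / (1 + 0.1427)^2 = $8,756.56
NPV = -$18,650.00 + $7,038.59 + $8,756.56 = -$2,854.84

-$2,854.84


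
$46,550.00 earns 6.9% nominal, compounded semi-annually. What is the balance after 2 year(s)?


Formula: FV = P * (1 + r/m)^(m*t)
Period rate: r/m = 0.069 / 2 = 0.0345
Total periods: m*t = 2 * 2 = 4
Growth factor: (1 + 0.0345)^4 = 1.145307
FV = $46,550.00 * 1.145307 = $53,314.05

$53,314.05


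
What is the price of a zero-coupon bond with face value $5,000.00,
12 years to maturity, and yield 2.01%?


Formula: Price = FV / (1 + r)^n
Substituting: Price = $5,000.00 / (1 + 0.0201)^12
Discount factor: (1.0201)^12 = 1.269735
Price = $5,000.00 / 1.269735 = $3,937.83

$3,937.83


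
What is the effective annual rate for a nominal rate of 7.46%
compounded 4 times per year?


Formula: EAR = (1 + r/m)^m - 1
Period rate: r/m = 0.0746 / 4 = 0.01865
Compounding: (1 + 0.01865)^4 = 1.076713
EAR = 1.076713 - 1 = 0.076713

0.076713


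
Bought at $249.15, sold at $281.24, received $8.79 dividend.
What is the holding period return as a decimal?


Formula: HPR = (P1 - P0 + D) / P0
Gain: $281.24 - $249.15 + $8.79 = $40.88
HPR = $40.88 / $249.15 = 0.1641

0.1641


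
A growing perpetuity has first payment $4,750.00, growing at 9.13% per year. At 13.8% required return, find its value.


Formula: PV = C / (r - g)
Spread: r - g = 0.138 - 0.0913 = 0.0467
Substituting: PV = $4,750.00 / 0.0467
PV = $101,713.06

$101,713.06


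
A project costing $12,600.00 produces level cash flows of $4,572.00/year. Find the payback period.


Formula: Payback = investment / annual cash flow
Substituting: Payback = $12,600.00 / $4,572.00
Payback = 2.7559 years

2.7559 years


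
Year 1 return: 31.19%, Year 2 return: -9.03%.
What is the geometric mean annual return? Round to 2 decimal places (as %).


Formula: Geometric mean = ((1+r1)*(1+r2))^(1/2) - 1
Product: (1 + 0.3119) * (1 + -0.0903) = 1.3119 * 0.9097 = 1.193435
Square root: 1.193435^0.5 = 1.092445
Geometric mean = 1.092445 - 1 = 0.092445
As percentage: 9.24%

9.24%


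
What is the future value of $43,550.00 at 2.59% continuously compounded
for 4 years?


Formula: FV = P * e^(r*t)
Exponent: r*t = 0.0259 * 4 = 0.1036
e^(0.1036) = 1.109157
FV = $43,550.00 * 1.109157 = $48,303.77

$48,303.77


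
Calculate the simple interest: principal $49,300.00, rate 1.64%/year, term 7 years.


Formula: I = P * r * t
Substituting: I = $49,300.00 * 0.0164 * 7
Step: I = $49,300.00 * 0.1148
I = $5,659.64

$5,659.64


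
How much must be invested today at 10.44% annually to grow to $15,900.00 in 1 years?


Formula: PV = FV / (1 + r)^n
Substituting: PV = $15,900.00 / (1 + 0.1044)^1
Discount factor: (1.1044)^1 = 1.1044
PV = $15,900.00 / 1.1044 = $14,396.96

$14,396.96


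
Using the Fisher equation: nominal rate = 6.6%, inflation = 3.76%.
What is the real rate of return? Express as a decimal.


Formula: (1 + r_real) = (1 + r_nom) / (1 + inflation)
Substituting: (1 + r_real) = 1.066 / 1.0376
(1 + r_real) = 1.027371
r_real = 1.027371 - 1 = 0.027371

0.027371


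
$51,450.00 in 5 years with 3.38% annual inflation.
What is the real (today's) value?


Formula: Real value = nominal / (1 + inflation)^years
Price level: (1 + 0.0338)^5 = 1.180817
Real value = $51,450.00 / 1.180817 = $43,571.52

$43,571.52


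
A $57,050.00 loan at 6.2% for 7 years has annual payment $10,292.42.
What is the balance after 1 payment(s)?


Formula: Balance = PV*(1+r)^k - PMT*((1+r)^k - 1)/r
Growth: (1 + 0.062)^1 = 1.062
Accumulated factor: ((1+r)^k - 1)/r = 1.0
Balance = $57,050.00 * 1.062 - $10,292.42 * 1.0
Balance = $50,294.68

$50,294.68


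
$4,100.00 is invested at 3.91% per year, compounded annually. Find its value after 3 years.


Formula: FV = P * (1 + r)^n
Substituting: FV = $4,100.00 * (1 + 0.0391)^3
Growth factor: (1.0391)^3 = 1.121946
FV = $4,100.00 * 1.121946 = $4,599.98

$4,599.98


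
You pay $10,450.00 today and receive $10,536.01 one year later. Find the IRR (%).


Formula: IRR = C1/C0 - 1
Substituting: IRR = $10,536.01 / $10,450.00 - 1
Ratio: 1.008231 - 1 = 0.008231
IRR = 0.8231%

0.8231%


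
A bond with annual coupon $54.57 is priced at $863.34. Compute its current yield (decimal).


Formula: Current yield = annual coupon / price
Substituting: CY = $54.57 / $863.34
CY = 0.063208

0.063208


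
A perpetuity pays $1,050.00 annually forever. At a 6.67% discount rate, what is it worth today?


Formula: PV = C / r
Substituting: PV = $1,050.00 / 0.0667
PV = $15,742.13

$15,742.13


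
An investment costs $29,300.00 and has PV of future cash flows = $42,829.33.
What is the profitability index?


Formula: PI = PV(cash flows) / initial investment
Substituting: PI = $42,829.33 / $29,300.00
PI = 1.4618

1.4618


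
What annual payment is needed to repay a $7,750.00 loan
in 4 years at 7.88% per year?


Formula: PMT = PV * r / (1 - (1+r)^(-n))
Denominator: 1 - (1 + 0.0788)^(-4) = 0.261694
Numerator: $7,750.00 * 0.0788 = 610.7
PMT = 610.7 / 0.261694 = $2,333.64

$2,333.64


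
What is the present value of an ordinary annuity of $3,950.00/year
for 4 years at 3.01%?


Formula: PV = PMT * (1 - (1+r)^(-n)) / r
Discount factor: (1 + 0.0301)^(-4) = 0.888142
Bracket: 1 - 0.888142 = 0.111858
PV = $3,950.00 * 0.111858 / 0.0301 = $14,679.03

$14,679.03


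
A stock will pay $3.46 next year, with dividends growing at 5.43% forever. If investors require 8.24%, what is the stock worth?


Formula: P = D1 / (r - g)
Spread: r - g = 0.0824 - 0.0543 = 0.0281
Substituting: P = $3.46 / 0.0281
P = $123.13

$123.13


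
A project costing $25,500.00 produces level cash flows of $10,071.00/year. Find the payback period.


Formula: Payback = investment / annual cash flow
Substituting: Payback = $25,500.00 / $10,071.00
Payback = 2.532 years

2.532 years


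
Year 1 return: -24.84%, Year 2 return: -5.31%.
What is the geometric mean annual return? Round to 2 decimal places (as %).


Formula: Geometric mean = ((1+r1)*(1+r2))^(1/2) - 1
Product: (1 + -0.2484) * (1 + -0.0531) = 0.7516 * 0.9469 = 0.71169
Square root: 0.71169^0.5 = 0.843617
Geometric mean = 0.843617 - 1 = -0.156383
As percentage: -15.64%

-15.64%


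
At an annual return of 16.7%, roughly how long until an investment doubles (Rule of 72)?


Formula: Years ≈ 72 / r
Substituting: Years ≈ 72 / 16.7
Years ≈ 4.3

4.3 years


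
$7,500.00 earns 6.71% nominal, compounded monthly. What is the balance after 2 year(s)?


Formula: FV = P * (1 + r/m)^(m*t)
Period rate: r/m = 0.0671 / 12 = 0.005592
Total periods: m*t = 12 * 2 = 24
Growth factor: (1 + 0.005592)^24 = 1.143194
FV = $7,500.00 * 1.143194 = $8,573.96

$8,573.96


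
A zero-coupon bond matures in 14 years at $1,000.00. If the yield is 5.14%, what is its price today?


Formula: Price = FV / (1 + r)^n
Substituting: Price = $1,000.00 / (1 + 0.0514)^14
Discount factor: (1.0514)^14 = 2.017212
Price = $1,000.00 / 2.017212 = $495.73

$495.73


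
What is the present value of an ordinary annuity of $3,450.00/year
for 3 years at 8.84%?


Formula: PV = PMT * (1 - (1+r)^(-n)) / r
Discount factor: (1 + 0.0884)^(-3) = 0.775594
Bracket: 1 - 0.775594 = 0.224406
PV = $3,450.00 * 0.224406 / 0.0884 = $8,757.93

$8,757.93


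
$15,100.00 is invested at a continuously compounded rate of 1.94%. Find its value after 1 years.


Formula: FV = P * e^(r*t)
Exponent: r*t = 0.0194 * 1 = 0.0194
e^(0.0194) = 1.019589
FV = $15,100.00 * 1.019589 = $15,395.80

$15,395.80


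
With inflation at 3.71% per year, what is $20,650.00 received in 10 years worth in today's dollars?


Formula: Real value = nominal / (1 + inflation)^years
Price level: (1 + 0.0371)^10 = 1.439482
Real value = $20,650.00 / 1.439482 = $14,345.43

$14,345.43


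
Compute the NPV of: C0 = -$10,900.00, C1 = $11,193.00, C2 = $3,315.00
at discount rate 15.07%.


Formula: NPV = C0 + C1/(1+r) + C2/(1+r)^2
Discount C1: $11,193.00 / (1 + 0.1507) = $9,727.12
Discount C2: $3,315.00 / (1 + 0.1507)^2 = $2,503.57
NPV = -$10,900.00 + $9,727.12 + $2,503.57 = $1,330.69

$1,330.69


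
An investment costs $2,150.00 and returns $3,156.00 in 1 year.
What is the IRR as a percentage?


Formula: IRR = C1/C0 - 1
Substituting: IRR = $3,156.00 / $2,150.00 - 1
Ratio: 1.467907 - 1 = 0.467907
IRR = 46.7907%

46.7907%


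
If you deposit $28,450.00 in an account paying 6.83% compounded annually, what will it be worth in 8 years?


Formula: FV = P * (1 + r)^n
Substituting: FV = $28,450.00 * (1 + 0.0683)^8
Growth factor: (1.0683)^8 = 1.696469
FV = $28,450.00 * 1.696469 = $48,264.53

$48,264.53


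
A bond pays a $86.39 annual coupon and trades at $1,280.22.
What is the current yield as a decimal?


Formula: Current yield = annual coupon / price
Substituting: CY = $86.39 / $1,280.22
CY = 0.067481

0.067481


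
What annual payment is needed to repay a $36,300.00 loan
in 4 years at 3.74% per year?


Formula: PMT = PV * r / (1 - (1+r)^(-n))
Denominator: 1 - (1 + 0.0374)^(-4) = 0.136594
Numerator: $36,300.00 * 0.0374 = 1357.62
PMT = 1357.62 / 0.136594 = $9,939.08

$9,939.08


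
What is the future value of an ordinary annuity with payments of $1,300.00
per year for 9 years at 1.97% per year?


Formula: FV = PMT * ((1+r)^n - 1) / r
Growth factor: (1 + 0.0197)^9 = 1.191933
Numerator: 1.191933 - 1 = 0.191933
FV = $1,300.00 * 0.191933 / 0.0197 = $12,665.62

$12,665.62


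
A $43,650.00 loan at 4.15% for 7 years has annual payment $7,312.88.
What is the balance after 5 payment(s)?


Formula: Balance = PV*(1+r)^k - PMT*((1+r)^k - 1)/r
Growth: (1 + 0.0415)^5 = 1.225452
Accumulated factor: ((1+r)^k - 1)/r = 5.432583
Balance = $43,650.00 * 1.225452 - $7,312.88 * 5.432583
Balance = $13,763.16

$13,763.16


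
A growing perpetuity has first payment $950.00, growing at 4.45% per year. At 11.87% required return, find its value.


Formula: PV = C / (r - g)
Spread: r - g = 0.1187 - 0.0445 = 0.0742
Substituting: PV = $950.00 / 0.0742
PV = $12,803.23

$12,803.23


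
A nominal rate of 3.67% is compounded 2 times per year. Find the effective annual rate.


Formula: EAR = (1 + r/m)^m - 1
Period rate: r/m = 0.0367 / 2 = 0.01835
Compounding: (1 + 0.01835)^2 = 1.037037
EAR = 1.037037 - 1 = 0.037037

0.037037


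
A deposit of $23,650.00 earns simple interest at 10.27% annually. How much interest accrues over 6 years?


Formula: I = P * r * t
Substituting: I = $23,650.00 * 0.1027 * 6
Step: I = $23,650.00 * 0.6162
I = $14,573.13

$14,573.13


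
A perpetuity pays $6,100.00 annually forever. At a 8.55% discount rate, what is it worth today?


Formula: PV = C / r
Substituting: PV = $6,100.00 / 0.0855
PV = $71,345.03

$71,345.03


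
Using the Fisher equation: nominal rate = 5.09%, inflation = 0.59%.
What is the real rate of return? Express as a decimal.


Formula: (1 + r_real) = (1 + r_nom) / (1 + inflation)
Substituting: (1 + r_real) = 1.0509 / 1.0059
(1 + r_real) = 1.044736
r_real = 1.044736 - 1 = 0.044736

0.044736


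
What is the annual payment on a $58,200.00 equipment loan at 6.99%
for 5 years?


Formula: PMT = PV * r / (1 - (1+r)^(-n))
Denominator: 1 - (1 + 0.0699)^(-5) = 0.286681
Numerator: $58,200.00 * 0.0699 = 4068.18
PMT = 4068.18 / 0.286681 = $14,190.64

$14,190.64


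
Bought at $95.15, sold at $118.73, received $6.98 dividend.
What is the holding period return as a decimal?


Formula: HPR = (P1 - P0 + D) / P0
Gain: $118.73 - $95.15 + $6.98 = $30.56
HPR = $30.56 / $95.15 = 0.3212

0.3212


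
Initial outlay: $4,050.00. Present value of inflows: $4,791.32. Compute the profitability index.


Formula: PI = PV(cash flows) / initial investment
Substituting: PI = $4,791.32 / $4,050.00
PI = 1.183

1.183


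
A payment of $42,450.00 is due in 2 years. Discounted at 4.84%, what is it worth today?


Formula: PV = FV / (1 + r)^n
Substituting: PV = $42,450.00 / (1 + 0.0484)^2
Discount factor: (1.0484)^2 = 1.099143
PV = $42,450.00 / 1.099143 = $38,621.01

$38,621.01


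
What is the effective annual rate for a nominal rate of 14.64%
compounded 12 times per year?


Formula: EAR = (1 + r/m)^m - 1
Period rate: r/m = 0.1464 / 12 = 0.0122
Compounding: (1 + 0.0122)^12 = 1.156634
EAR = 1.156634 - 1 = 0.156634

0.156634


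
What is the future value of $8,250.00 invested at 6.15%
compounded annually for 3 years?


Formula: FV = P * (1 + r)^n
Substituting: FV = $8,250.00 * (1 + 0.0615)^3
Growth factor: (1.0615)^3 = 1.196079
FV = $8,250.00 * 1.196079 = $9,867.65

$9,867.65


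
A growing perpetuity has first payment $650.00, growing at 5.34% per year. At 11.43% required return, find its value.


Formula: PV = C / (r - g)
Spread: r - g = 0.1143 - 0.0534 = 0.0609
Substituting: PV = $650.00 / 0.0609
PV = $10,673.23

$10,673.23


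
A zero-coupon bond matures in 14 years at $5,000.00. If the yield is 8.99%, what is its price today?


Formula: Price = FV / (1 + r)^n
Substituting: Price = $5,000.00 / (1 + 0.0899)^14
Discount factor: (1.0899)^14 = 3.337437
Price = $5,000.00 / 3.337437 = $1,498.16

$1,498.16


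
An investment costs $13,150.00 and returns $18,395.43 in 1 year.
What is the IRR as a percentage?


Formula: IRR = C1/C0 - 1
Substituting: IRR = $18,395.43 / $13,150.00 - 1
Ratio: 1.398892 - 1 = 0.398892
IRR = 39.8892%

39.8892%
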